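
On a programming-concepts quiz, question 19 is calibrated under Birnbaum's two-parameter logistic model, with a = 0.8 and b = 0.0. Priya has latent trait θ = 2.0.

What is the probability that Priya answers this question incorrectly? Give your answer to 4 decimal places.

0.1680

P(θ) = 1 / (1 + exp(−a(θ − b)))
Exponent: 0.8 × (2.0 − 0.0) = 1.6000
1/(1 + e^{-1.6000}) = 0.8320
P(incorrect) = 1 − 0.8320 = 0.1680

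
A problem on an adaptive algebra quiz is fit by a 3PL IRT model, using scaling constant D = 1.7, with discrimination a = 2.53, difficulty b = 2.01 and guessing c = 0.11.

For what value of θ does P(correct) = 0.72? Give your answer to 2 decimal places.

P(θ) = c + (1 − c) · 1 / (1 + exp(−D·a(θ − b)))
Remove guessing floor: (0.72 − 0.11)/(1 − 0.11) = 0.6854
logit = ln(0.6854/0.3146) = 0.7787
θ = b + logit/(1.7·a) = 2.01 + 0.7787/4.3010 = 2.1910

2.19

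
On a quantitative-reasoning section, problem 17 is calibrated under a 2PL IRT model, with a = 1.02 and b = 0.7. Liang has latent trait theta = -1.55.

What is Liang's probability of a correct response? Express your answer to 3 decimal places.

P(theta) = 1 / (1 + exp(−a(theta − b)))
Exponent: 1.02 × (-1.55 − 0.7) = -2.2950
1/(1 + e^{2.2950}) = 0.0915

0.092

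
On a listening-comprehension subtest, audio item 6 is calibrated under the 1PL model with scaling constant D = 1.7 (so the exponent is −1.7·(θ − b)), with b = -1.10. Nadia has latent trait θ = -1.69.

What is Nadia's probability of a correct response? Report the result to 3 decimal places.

0.268

P(θ) = 1 / (1 + exp(−D·(θ − b)))
Exponent: 1.7 × (-1.69 − (-1.10)) = -1.0030
1/(1 + e^{1.0030}) = 0.2684
P = 0.2684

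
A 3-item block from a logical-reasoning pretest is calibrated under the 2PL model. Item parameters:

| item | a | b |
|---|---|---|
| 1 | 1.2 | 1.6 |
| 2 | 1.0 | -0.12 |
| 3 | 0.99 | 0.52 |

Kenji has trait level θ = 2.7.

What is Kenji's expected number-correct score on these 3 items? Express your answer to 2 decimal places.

2.63

P(θ) = 1 / (1 + exp(−a(θ − b)))
P_1 = 1/(1+e^{-1.3200}) = 0.7892
P_2 = 1/(1+e^{-2.8200}) = 0.9437
P_3 = 1/(1+e^{-2.1582}) = 0.8964
E[score] = 0.7892 + 0.9437 + 0.8964 = 2.6294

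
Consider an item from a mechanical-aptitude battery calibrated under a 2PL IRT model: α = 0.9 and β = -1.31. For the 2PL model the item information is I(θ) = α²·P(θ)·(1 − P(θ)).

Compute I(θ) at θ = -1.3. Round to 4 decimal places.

0.2025

P = 1/(1+e^{-0.0090}) = 0.5022
P(1−P) = 0.5022 × 0.4978 = 0.2500
I = α² × P(1−P) = 0.9² × 0.2500 = 0.20250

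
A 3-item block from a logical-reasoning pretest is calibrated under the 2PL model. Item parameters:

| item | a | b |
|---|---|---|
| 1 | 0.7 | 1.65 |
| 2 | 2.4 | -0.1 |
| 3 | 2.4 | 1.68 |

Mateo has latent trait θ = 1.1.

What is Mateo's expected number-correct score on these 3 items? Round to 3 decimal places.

1.551

P(θ) = 1 / (1 + exp(−a(θ − b)))
P_1 = 1/(1+e^{0.3850}) = 0.4049
P_2 = 1/(1+e^{-2.8800}) = 0.9468
P_3 = 1/(1+e^{1.3920}) = 0.1991
E[score] = 0.4049 + 0.9468 + 0.1991 = 1.5509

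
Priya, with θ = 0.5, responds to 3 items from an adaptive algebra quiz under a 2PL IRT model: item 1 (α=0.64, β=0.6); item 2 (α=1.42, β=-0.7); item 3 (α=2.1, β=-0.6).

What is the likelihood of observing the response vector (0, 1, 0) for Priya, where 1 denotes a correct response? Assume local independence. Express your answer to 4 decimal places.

P(θ) = 1 / (1 + exp(−α(θ − β)))
P_1 = 1/(1+e^{0.0640}) = 0.4840
P_2 = 1/(1+e^{-1.7040}) = 0.8461
P_3 = 1/(1+e^{-2.3100}) = 0.9097
L = (1−P_1) × P_2 × (1−P_3) = 0.5160 × 0.8461 × 0.0903 = 0.03942

0.0394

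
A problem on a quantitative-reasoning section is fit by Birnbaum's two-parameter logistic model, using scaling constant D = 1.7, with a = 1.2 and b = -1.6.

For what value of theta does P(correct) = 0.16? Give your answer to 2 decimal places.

P(theta) = 1 / (1 + exp(−D·a(theta − b)))
logit = ln(0.1600/0.8400) = -1.6582
theta = b + logit/(1.7·a) = -1.6 + (-1.6582)/2.0400 = -2.4129

-2.41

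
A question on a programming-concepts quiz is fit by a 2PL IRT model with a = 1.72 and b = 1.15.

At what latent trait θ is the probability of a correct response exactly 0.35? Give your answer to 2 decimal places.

P(θ) = 1 / (1 + exp(−a(θ − b)))
logit = ln(0.3500/0.6500) = -0.6190
θ = b + logit/(a) = 1.15 + (-0.6190)/1.7200 = 0.7901

0.79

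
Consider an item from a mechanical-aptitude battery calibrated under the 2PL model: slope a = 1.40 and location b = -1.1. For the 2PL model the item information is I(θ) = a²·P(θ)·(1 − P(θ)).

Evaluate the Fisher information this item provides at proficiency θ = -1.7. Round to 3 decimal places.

0.413

P = 1/(1+e^{0.8400}) = 0.3015
P(1−P) = 0.3015 × 0.6985 = 0.2106
I = a² × P(1−P) = 1.40² × 0.2106 = 0.41280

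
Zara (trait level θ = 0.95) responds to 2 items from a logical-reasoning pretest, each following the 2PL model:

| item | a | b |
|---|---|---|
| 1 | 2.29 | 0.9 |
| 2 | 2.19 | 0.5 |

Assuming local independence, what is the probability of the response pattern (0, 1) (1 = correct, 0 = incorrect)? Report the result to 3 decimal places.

0.343

P(θ) = 1 / (1 + exp(−a(θ − b)))
P_1 = 1/(1+e^{-0.1145}) = 0.5286
P_2 = 1/(1+e^{-0.9855}) = 0.7282
L = (1−P_1) × P_2 = 0.4714 × 0.7282 = 0.34328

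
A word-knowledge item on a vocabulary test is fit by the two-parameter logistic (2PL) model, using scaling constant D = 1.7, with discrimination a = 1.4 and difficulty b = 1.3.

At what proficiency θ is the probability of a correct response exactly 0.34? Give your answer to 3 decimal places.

P(θ) = 1 / (1 + exp(−D·a(θ − b)))
logit = ln(0.3400/0.6600) = -0.6633
θ = b + logit/(1.7·a) = 1.3 + (-0.6633)/2.3800 = 1.0213

1.021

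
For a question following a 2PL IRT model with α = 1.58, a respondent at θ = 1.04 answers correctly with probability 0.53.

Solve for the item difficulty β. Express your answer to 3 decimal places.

0.964

P(θ) = 1 / (1 + exp(−α(θ − β)))
logit(0.53) = ln(0.53/0.47) = 0.1201
β = θ − logit/(α) = 1.04 − 0.1201/1.5800 = 0.9640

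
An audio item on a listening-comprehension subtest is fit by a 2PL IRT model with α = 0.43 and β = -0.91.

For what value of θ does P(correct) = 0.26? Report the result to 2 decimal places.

P(θ) = 1 / (1 + exp(−α(θ − β)))
logit = ln(0.2600/0.7400) = -1.0460
θ = β + logit/(α) = -0.91 + (-1.0460)/0.4300 = -3.3425

-3.34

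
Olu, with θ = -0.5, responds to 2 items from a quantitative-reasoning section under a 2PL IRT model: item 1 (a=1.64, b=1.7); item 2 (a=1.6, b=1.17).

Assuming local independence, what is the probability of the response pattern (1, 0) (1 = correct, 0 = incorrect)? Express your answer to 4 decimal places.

0.0247

P(θ) = 1 / (1 + exp(−a(θ − b)))
P_1 = 1/(1+e^{3.6080}) = 0.0264
P_2 = 1/(1+e^{2.6720}) = 0.0646
L = P_1 × (1−P_2) = 0.0264 × 0.9354 = 0.02468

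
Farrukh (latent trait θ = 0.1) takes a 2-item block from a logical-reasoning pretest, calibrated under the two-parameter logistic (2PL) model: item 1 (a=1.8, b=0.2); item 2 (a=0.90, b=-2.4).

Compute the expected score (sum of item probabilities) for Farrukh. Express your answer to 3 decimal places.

1.360

P(θ) = 1 / (1 + exp(−a(θ − b)))
P_1 = 1/(1+e^{0.1800}) = 0.4551
P_2 = 1/(1+e^{-2.2500}) = 0.9047
E[score] = 0.4551 + 0.9047 = 1.3598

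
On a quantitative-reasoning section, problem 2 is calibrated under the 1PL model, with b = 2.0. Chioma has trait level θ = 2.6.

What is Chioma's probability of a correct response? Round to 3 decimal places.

P(θ) = 1 / (1 + exp(−(θ − b)))
Exponent: (2.6 − 2.0) = 0.6000
1/(1 + e^{-0.6000}) = 0.6457
P = 0.6457

0.646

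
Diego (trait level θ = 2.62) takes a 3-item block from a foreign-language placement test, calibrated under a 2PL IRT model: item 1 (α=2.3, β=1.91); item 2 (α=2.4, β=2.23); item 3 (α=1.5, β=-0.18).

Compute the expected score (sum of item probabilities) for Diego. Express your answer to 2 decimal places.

2.54

P(θ) = 1 / (1 + exp(−α(θ − β)))
P_1 = 1/(1+e^{-1.6330}) = 0.8366
P_2 = 1/(1+e^{-0.9360}) = 0.7183
P_3 = 1/(1+e^{-4.2000}) = 0.9852
E[score] = 0.8366 + 0.7183 + 0.9852 = 2.5401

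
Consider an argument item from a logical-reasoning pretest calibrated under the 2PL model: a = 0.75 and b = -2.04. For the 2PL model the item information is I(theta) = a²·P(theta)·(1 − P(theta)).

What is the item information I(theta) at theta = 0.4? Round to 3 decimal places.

0.067

P = 1/(1+e^{-1.8300}) = 0.8618
P(1−P) = 0.8618 × 0.1382 = 0.1191
I = a² × P(1−P) = 0.75² × 0.1191 = 0.06701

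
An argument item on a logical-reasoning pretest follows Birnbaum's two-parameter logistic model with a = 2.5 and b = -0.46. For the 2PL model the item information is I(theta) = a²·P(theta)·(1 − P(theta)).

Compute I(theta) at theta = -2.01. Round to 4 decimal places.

0.1245

P = 1/(1+e^{3.8750}) = 0.0203
P(1−P) = 0.0203 × 0.9797 = 0.0199
I = a² × P(1−P) = 2.5² × 0.0199 = 0.12449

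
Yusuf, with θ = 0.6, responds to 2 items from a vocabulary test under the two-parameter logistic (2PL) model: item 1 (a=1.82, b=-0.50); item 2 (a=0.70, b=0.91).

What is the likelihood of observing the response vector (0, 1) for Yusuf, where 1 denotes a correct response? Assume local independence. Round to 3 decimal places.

0.053

P(θ) = 1 / (1 + exp(−a(θ − b)))
P_1 = 1/(1+e^{-2.0020}) = 0.8810
P_2 = 1/(1+e^{0.2170}) = 0.4460
L = (1−P_1) × P_2 = 0.1190 × 0.4460 = 0.05307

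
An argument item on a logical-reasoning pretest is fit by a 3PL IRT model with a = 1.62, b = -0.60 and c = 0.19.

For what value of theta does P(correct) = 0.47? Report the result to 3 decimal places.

-0.994

P(theta) = c + (1 − c) · 1 / (1 + exp(−a(theta − b)))
Remove guessing floor: (0.47 − 0.19)/(1 − 0.19) = 0.3457
logit = ln(0.3457/0.6543) = -0.6381
theta = b + logit/(a) = -0.60 + (-0.6381)/1.6200 = -0.9939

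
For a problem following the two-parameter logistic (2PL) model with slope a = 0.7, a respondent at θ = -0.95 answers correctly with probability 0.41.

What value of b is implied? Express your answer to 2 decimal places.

P(θ) = 1 / (1 + exp(−a(θ − b)))
logit(0.41) = ln(0.41/0.59) = -0.3640
b = θ − logit/(a) = -0.95 − (-0.3640)/0.7000 = -0.4300

-0.43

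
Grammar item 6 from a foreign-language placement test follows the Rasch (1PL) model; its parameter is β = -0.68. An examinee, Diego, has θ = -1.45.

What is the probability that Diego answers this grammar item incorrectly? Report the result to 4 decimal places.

0.6835

P(θ) = 1 / (1 + exp(−(θ − β)))
Exponent: (-1.45 − (-0.68)) = -0.7700
1/(1 + e^{0.7700}) = 0.3165
P = 0.3165
P(incorrect) = 1 − 0.3165 = 0.6835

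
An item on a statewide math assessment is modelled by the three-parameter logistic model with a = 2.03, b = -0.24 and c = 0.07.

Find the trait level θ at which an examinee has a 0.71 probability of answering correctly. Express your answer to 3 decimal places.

P(θ) = c + (1 − c) · 1 / (1 + exp(−a(θ − b)))
Remove guessing floor: (0.71 − 0.07)/(1 − 0.07) = 0.6882
logit = ln(0.6882/0.3118) = 0.7916
θ = b + logit/(a) = -0.24 + 0.7916/2.0300 = 0.1499

0.150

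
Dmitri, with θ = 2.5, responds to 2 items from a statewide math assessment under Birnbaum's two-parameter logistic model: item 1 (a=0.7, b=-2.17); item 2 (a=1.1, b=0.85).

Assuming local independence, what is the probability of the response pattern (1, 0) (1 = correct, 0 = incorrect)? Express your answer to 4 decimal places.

0.1349

P(θ) = 1 / (1 + exp(−a(θ − b)))
P_1 = 1/(1+e^{-3.2690}) = 0.9633
P_2 = 1/(1+e^{-1.8150}) = 0.8600
L = P_1 × (1−P_2) = 0.9633 × 0.1400 = 0.13490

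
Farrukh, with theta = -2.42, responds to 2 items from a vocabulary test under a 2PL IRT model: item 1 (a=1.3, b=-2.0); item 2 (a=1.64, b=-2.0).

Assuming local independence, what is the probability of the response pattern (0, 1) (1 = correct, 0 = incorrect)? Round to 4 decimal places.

0.2117

P(theta) = 1 / (1 + exp(−a(theta − b)))
P_1 = 1/(1+e^{0.5460}) = 0.3668
P_2 = 1/(1+e^{0.6888}) = 0.3343
L = (1−P_1) × P_2 = 0.6332 × 0.3343 = 0.21168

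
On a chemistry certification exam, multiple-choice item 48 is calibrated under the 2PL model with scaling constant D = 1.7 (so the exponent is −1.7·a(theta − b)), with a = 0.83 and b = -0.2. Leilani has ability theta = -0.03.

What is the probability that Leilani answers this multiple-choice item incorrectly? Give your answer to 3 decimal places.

0.440

P(theta) = 1 / (1 + exp(−D·a(theta − b)))
Exponent: 1.7 × 0.83 × (-0.03 − (-0.2)) = 0.2399
1/(1 + e^{-0.2399}) = 0.5597
P = 0.5597
P(incorrect) = 1 − 0.5597 = 0.4403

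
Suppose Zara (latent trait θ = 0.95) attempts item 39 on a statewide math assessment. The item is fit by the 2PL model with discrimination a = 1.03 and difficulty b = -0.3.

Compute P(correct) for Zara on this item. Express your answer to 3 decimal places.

0.784

P(θ) = 1 / (1 + exp(−a(θ − b)))
Exponent: 1.03 × (0.95 − (-0.3)) = 1.2875
1/(1 + e^{-1.2875}) = 0.7837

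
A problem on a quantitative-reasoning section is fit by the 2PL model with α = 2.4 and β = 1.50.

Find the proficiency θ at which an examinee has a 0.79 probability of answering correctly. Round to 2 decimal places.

P(θ) = 1 / (1 + exp(−α(θ − β)))
logit = ln(0.7900/0.2100) = 1.3249
θ = β + logit/(α) = 1.50 + 1.3249/2.4000 = 2.0521

2.05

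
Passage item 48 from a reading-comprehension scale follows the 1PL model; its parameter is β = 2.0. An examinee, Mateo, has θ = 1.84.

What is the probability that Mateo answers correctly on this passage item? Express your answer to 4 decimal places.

0.4601

P(θ) = 1 / (1 + exp(−(θ − β)))
Exponent: (1.84 − 2.0) = -0.1600
1/(1 + e^{0.1600}) = 0.4601
P = 0.4601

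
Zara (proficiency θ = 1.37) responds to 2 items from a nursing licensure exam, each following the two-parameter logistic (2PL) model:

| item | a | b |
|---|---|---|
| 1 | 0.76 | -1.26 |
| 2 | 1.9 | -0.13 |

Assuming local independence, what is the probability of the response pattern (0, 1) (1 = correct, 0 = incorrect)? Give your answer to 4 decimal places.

0.1128

P(θ) = 1 / (1 + exp(−a(θ − b)))
P_1 = 1/(1+e^{-1.9988}) = 0.8807
P_2 = 1/(1+e^{-2.8500}) = 0.9453
L = (1−P_1) × P_2 = 0.1193 × 0.9453 = 0.11280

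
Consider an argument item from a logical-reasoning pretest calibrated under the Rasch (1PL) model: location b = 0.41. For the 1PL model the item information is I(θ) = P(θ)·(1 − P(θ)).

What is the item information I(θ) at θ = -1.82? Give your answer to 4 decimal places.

P = 1/(1+e^{2.2300}) = 0.0971
P(1−P) = 0.0971 × 0.9029 = 0.0877
I = P(1−P) = 0.08766

0.0877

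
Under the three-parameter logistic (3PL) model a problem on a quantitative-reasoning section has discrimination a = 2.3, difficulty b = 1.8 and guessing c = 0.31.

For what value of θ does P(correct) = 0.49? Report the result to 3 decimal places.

P(θ) = c + (1 − c) · 1 / (1 + exp(−a(θ − b)))
Remove guessing floor: (0.49 − 0.31)/(1 − 0.31) = 0.2609
logit = ln(0.2609/0.7391) = -1.0415
θ = b + logit/(a) = 1.8 + (-1.0415)/2.3000 = 1.3472

1.347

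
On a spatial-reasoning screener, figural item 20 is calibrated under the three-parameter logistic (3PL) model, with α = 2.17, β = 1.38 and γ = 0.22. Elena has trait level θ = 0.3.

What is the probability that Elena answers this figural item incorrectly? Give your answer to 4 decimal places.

0.7117

P(θ) = γ + (1 − γ) · 1 / (1 + exp(−α(θ − β)))
Exponent: 2.17 × (0.3 − 1.38) = -2.3436
1/(1 + e^{2.3436}) = 0.0876
P = 0.22 + 0.78 × 0.0876 = 0.2883
P(incorrect) = 1 − 0.2883 = 0.7117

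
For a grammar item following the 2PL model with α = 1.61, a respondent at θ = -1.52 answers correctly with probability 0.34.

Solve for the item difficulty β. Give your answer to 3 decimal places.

-1.108

P(θ) = 1 / (1 + exp(−α(θ − β)))
logit(0.34) = ln(0.34/0.66) = -0.6633
β = θ − logit/(α) = -1.52 − (-0.6633)/1.6100 = -1.1080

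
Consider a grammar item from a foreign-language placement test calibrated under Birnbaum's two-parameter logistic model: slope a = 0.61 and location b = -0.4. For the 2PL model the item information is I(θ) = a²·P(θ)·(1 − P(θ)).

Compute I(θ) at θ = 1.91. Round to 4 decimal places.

0.0587

P = 1/(1+e^{-1.4091}) = 0.8036
P(1−P) = 0.8036 × 0.1964 = 0.1578
I = a² × P(1−P) = 0.61² × 0.1578 = 0.05872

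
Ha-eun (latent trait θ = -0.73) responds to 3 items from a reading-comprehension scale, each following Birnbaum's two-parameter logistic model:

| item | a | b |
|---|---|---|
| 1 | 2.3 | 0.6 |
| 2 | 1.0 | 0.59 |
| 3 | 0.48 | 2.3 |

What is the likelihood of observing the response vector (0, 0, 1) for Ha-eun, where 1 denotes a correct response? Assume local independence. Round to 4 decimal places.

0.1427

P(θ) = 1 / (1 + exp(−a(θ − b)))
P_1 = 1/(1+e^{3.0590}) = 0.0448
P_2 = 1/(1+e^{1.3200}) = 0.2108
P_3 = 1/(1+e^{1.4544}) = 0.1893
L = (1−P_1) × (1−P_2) × P_3 = 0.9552 × 0.7892 × 0.1893 = 0.14271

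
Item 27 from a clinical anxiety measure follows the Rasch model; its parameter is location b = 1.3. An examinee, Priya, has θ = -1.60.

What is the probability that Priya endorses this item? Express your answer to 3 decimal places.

0.052

P(θ) = 1 / (1 + exp(−(θ − b)))
Exponent: (-1.60 − 1.3) = -2.9000
1/(1 + e^{2.9000}) = 0.0522
P = 0.0522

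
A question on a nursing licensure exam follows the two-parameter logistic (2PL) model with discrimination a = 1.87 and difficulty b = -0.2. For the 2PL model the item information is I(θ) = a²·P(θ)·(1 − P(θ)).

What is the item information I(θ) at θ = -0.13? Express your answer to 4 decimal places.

P = 1/(1+e^{-0.1309}) = 0.5327
P(1−P) = 0.5327 × 0.4673 = 0.2489
I = a² × P(1−P) = 1.87² × 0.2489 = 0.87049

0.8705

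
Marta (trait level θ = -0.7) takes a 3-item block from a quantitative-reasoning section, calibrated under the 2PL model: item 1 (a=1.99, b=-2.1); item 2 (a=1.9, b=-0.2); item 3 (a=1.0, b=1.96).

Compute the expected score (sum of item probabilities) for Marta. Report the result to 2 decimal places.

1.29

P(θ) = 1 / (1 + exp(−a(θ − b)))
P_1 = 1/(1+e^{-2.7860}) = 0.9419
P_2 = 1/(1+e^{0.9500}) = 0.2789
P_3 = 1/(1+e^{2.6600}) = 0.0654
E[score] = 0.9419 + 0.2789 + 0.0654 = 1.2862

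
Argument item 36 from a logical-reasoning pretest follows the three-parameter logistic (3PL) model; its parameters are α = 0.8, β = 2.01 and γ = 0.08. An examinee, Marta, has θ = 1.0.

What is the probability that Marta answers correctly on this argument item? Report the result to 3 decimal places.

0.364

P(θ) = γ + (1 − γ) · 1 / (1 + exp(−α(θ − β)))
Exponent: 0.8 × (1.0 − 2.01) = -0.8080
1/(1 + e^{0.8080}) = 0.3083
P = 0.08 + 0.92 × 0.3083 = 0.3637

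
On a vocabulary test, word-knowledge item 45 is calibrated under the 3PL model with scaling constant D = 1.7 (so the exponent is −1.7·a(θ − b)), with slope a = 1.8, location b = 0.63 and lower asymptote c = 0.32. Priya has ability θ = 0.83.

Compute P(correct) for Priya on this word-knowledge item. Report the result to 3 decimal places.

0.761

P(θ) = c + (1 − c) · 1 / (1 + exp(−D·a(θ − b)))
Exponent: 1.7 × 1.8 × (0.83 − 0.63) = 0.6120
1/(1 + e^{-0.6120}) = 0.6484
P = 0.32 + 0.68 × 0.6484 = 0.7609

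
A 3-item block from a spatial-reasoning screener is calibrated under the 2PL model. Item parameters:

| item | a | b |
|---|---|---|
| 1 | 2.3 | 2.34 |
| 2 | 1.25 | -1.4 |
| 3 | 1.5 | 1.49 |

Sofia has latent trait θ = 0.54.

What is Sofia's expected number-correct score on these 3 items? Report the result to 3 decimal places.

P(θ) = 1 / (1 + exp(−a(θ − b)))
P_1 = 1/(1+e^{4.1400}) = 0.0157
P_2 = 1/(1+e^{-2.4250}) = 0.9187
P_3 = 1/(1+e^{1.4250}) = 0.1939
E[score] = 0.0157 + 0.9187 + 0.1939 = 1.1283

1.128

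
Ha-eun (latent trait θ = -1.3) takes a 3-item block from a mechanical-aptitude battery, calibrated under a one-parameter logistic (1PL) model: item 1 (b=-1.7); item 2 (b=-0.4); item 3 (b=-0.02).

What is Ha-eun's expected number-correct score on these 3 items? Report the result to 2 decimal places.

1.11

P(θ) = 1 / (1 + exp(−(θ − b)))
P_1 = 1/(1+e^{-0.4000}) = 0.5987
P_2 = 1/(1+e^{0.9000}) = 0.2891
P_3 = 1/(1+e^{1.2800}) = 0.2176
E[score] = 0.5987 + 0.2891 + 0.2176 = 1.1053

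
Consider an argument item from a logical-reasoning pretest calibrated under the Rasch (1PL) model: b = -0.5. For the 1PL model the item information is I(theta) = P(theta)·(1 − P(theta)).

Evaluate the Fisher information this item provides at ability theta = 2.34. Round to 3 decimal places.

P = 1/(1+e^{-2.8400}) = 0.9448
P(1−P) = 0.9448 × 0.0552 = 0.0522
I = P(1−P) = 0.05215

0.052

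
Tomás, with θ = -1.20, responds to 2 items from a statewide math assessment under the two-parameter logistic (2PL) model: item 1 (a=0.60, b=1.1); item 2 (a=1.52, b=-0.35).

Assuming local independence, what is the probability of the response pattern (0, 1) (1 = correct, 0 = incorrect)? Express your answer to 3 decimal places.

0.172

P(θ) = 1 / (1 + exp(−a(θ − b)))
P_1 = 1/(1+e^{1.3800}) = 0.2010
P_2 = 1/(1+e^{1.2920}) = 0.2155
L = (1−P_1) × P_2 = 0.7990 × 0.2155 = 0.17219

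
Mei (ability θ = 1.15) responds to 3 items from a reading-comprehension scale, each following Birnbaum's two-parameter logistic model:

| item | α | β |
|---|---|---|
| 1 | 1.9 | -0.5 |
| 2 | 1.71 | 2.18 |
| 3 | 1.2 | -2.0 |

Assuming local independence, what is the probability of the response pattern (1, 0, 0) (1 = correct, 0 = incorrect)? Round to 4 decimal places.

0.0182

P(θ) = 1 / (1 + exp(−α(θ − β)))
P_1 = 1/(1+e^{-3.1350}) = 0.9583
P_2 = 1/(1+e^{1.7613}) = 0.1466
P_3 = 1/(1+e^{-3.7800}) = 0.9777
L = P_1 × (1−P_2) × (1−P_3) = 0.9583 × 0.8534 × 0.0223 = 0.01825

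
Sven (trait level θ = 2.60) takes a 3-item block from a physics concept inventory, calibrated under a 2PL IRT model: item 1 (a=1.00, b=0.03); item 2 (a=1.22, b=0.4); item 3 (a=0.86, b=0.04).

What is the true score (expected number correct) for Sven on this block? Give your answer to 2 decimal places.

P(θ) = 1 / (1 + exp(−a(θ − b)))
P_1 = 1/(1+e^{-2.5700}) = 0.9289
P_2 = 1/(1+e^{-2.6840}) = 0.9361
P_3 = 1/(1+e^{-2.2016}) = 0.9004
E[score] = 0.9289 + 0.9361 + 0.9004 = 2.7654

2.77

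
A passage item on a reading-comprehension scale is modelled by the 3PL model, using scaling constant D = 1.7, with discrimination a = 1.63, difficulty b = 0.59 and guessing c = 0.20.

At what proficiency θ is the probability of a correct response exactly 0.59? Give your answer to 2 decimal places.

P(θ) = c + (1 − c) · 1 / (1 + exp(−D·a(θ − b)))
Remove guessing floor: (0.59 − 0.20)/(1 − 0.20) = 0.4875
logit = ln(0.4875/0.5125) = -0.0500
θ = b + logit/(1.7·a) = 0.59 + (-0.0500)/2.7710 = 0.5720

0.57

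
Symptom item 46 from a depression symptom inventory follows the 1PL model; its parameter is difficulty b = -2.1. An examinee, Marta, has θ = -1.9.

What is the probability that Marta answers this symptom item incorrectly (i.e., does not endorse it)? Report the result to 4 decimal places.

P(θ) = 1 / (1 + exp(−(θ − b)))
Exponent: (-1.9 − (-2.1)) = 0.2000
1/(1 + e^{-0.2000}) = 0.5498
P = 0.5498
P(incorrect) = 1 − 0.5498 = 0.4502

0.4502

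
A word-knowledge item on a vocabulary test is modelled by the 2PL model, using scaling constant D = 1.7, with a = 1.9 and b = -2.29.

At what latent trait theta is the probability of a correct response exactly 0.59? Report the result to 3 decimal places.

P(theta) = 1 / (1 + exp(−D·a(theta − b)))
logit = ln(0.5900/0.4100) = 0.3640
theta = b + logit/(1.7·a) = -2.29 + 0.3640/3.2300 = -2.1773

-2.177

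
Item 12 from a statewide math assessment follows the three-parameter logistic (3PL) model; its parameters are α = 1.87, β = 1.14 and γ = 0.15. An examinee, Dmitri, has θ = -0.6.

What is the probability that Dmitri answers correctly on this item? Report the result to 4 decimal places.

0.1816

P(θ) = γ + (1 − γ) · 1 / (1 + exp(−α(θ − β)))
Exponent: 1.87 × (-0.6 − 1.14) = -3.2538
1/(1 + e^{3.2538}) = 0.0372
P = 0.15 + 0.85 × 0.0372 = 0.1816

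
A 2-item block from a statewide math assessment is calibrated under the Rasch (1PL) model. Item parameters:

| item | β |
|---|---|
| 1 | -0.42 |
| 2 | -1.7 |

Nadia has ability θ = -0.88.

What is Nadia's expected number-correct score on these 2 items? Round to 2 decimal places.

P(θ) = 1 / (1 + exp(−(θ − β)))
P_1 = 1/(1+e^{0.4600}) = 0.3870
P_2 = 1/(1+e^{-0.8200}) = 0.6942
E[score] = 0.3870 + 0.6942 = 1.0812

1.08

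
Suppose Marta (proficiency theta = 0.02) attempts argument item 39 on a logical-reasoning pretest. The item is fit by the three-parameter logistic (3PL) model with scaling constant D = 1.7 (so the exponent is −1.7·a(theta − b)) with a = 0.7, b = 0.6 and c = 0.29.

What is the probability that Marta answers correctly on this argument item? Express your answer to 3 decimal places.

P(theta) = c + (1 − c) · 1 / (1 + exp(−D·a(theta − b)))
Exponent: 1.7 × 0.7 × (0.02 − 0.6) = -0.6902
1/(1 + e^{0.6902}) = 0.3340
P = 0.29 + 0.71 × 0.3340 = 0.5271

0.527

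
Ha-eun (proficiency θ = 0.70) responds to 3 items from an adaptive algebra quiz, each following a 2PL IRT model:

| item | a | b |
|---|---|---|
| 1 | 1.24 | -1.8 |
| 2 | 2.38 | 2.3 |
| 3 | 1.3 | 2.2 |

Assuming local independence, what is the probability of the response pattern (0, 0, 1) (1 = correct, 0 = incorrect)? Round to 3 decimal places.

0.005

P(θ) = 1 / (1 + exp(−a(θ − b)))
P_1 = 1/(1+e^{-3.1000}) = 0.9569
P_2 = 1/(1+e^{3.8080}) = 0.0217
P_3 = 1/(1+e^{1.9500}) = 0.1246
L = (1−P_1) × (1−P_2) × P_3 = 0.0431 × 0.9783 × 0.1246 = 0.00525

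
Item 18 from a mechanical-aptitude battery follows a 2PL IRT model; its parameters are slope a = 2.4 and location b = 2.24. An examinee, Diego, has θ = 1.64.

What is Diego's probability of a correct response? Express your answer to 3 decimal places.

0.192

P(θ) = 1 / (1 + exp(−a(θ − b)))
Exponent: 2.4 × (1.64 − 2.24) = -1.4400
1/(1 + e^{1.4400}) = 0.1915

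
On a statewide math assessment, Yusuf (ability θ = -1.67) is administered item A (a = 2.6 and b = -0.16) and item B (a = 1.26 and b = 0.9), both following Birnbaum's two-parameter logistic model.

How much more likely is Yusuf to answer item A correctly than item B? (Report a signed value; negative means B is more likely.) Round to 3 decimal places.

P(θ) = 1 / (1 + exp(−a(θ − b)))
P_A = 0.0193
P_B = 0.0378
P_A − P_B = -0.0184

-0.018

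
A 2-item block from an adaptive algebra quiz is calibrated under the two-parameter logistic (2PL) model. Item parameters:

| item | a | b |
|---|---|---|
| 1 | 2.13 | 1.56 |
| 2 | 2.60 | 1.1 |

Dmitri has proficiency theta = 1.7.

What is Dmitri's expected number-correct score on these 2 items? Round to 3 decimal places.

1.400

P(theta) = 1 / (1 + exp(−a(theta − b)))
P_1 = 1/(1+e^{-0.2982}) = 0.5740
P_2 = 1/(1+e^{-1.5600}) = 0.8264
E[score] = 0.5740 + 0.8264 = 1.4004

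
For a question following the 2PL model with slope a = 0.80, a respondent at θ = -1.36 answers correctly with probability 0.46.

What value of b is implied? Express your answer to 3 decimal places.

P(θ) = 1 / (1 + exp(−a(θ − b)))
logit(0.46) = ln(0.46/0.54) = -0.1603
b = θ − logit/(a) = -1.36 − (-0.1603)/0.8000 = -1.1596

-1.160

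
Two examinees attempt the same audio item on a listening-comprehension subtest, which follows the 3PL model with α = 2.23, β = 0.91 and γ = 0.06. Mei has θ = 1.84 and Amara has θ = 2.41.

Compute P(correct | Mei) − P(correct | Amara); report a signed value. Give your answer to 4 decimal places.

-0.0729

P(θ) = γ + (1 − γ) · 1 / (1 + exp(−α(θ − β)))
P(Mei) = 0.8950  [exponent 2.0739]
P(Amara) = 0.9680  [exponent 3.3450]
Difference = 0.8950 − 0.9680 = -0.0729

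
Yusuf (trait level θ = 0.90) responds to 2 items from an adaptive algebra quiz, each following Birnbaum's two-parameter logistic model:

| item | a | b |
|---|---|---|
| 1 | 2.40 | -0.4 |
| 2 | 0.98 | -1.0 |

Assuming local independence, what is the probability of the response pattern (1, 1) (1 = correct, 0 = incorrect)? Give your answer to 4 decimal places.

P(θ) = 1 / (1 + exp(−a(θ − b)))
P_1 = 1/(1+e^{-3.1200}) = 0.9577
P_2 = 1/(1+e^{-1.8620}) = 0.8655
L = P_1 × P_2 = 0.9577 × 0.8655 = 0.82893

0.8289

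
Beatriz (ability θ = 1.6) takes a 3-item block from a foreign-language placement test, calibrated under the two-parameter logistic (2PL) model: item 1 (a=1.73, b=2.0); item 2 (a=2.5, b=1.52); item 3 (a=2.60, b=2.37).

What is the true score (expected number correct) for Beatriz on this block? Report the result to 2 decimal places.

1.00

P(θ) = 1 / (1 + exp(−a(θ − b)))
P_1 = 1/(1+e^{0.6920}) = 0.3336
P_2 = 1/(1+e^{-0.2000}) = 0.5498
P_3 = 1/(1+e^{2.0020}) = 0.1190
E[score] = 0.3336 + 0.5498 + 0.1190 = 1.0024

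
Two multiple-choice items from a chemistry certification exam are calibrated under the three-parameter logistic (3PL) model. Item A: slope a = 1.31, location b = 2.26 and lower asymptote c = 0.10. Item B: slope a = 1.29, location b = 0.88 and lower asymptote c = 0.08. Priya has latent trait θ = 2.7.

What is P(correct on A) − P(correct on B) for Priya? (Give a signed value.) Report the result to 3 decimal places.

-0.244

P(θ) = c + (1 − c) · 1 / (1 + exp(−a(θ − b)))
P_A = 0.6762
P_B = 0.9197
P_A − P_B = -0.2435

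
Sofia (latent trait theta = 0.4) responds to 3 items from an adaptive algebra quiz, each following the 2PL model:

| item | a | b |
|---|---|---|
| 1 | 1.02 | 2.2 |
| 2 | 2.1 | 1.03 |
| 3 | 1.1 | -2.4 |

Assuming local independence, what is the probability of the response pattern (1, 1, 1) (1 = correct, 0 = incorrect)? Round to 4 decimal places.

0.0277

P(theta) = 1 / (1 + exp(−a(theta − b)))
P_1 = 1/(1+e^{1.8360}) = 0.1375
P_2 = 1/(1+e^{1.3230}) = 0.2103
P_3 = 1/(1+e^{-3.0800}) = 0.9561
L = P_1 × P_2 × P_3 = 0.1375 × 0.2103 × 0.9561 = 0.02765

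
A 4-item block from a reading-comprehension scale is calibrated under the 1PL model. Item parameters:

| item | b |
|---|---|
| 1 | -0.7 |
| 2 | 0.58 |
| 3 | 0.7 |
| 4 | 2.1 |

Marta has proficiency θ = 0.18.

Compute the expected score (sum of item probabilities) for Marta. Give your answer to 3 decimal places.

P(θ) = 1 / (1 + exp(−(θ − b)))
P_1 = 1/(1+e^{-0.8800}) = 0.7068
P_2 = 1/(1+e^{0.4000}) = 0.4013
P_3 = 1/(1+e^{0.5200}) = 0.3729
P_4 = 1/(1+e^{1.9200}) = 0.1279
E[score] = 0.7068 + 0.4013 + 0.3729 + 0.1279 = 1.6088

1.609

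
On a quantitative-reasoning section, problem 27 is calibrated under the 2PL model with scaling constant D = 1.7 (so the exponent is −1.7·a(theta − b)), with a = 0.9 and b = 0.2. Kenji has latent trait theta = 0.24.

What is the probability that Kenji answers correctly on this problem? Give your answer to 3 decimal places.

P(theta) = 1 / (1 + exp(−D·a(theta − b)))
Exponent: 1.7 × 0.9 × (0.24 − 0.2) = 0.0612
1/(1 + e^{-0.0612}) = 0.5153
P = 0.5153

0.515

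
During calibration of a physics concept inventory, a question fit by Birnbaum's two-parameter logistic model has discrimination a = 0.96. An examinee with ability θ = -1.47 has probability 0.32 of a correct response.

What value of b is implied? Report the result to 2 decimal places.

-0.68

P(θ) = 1 / (1 + exp(−a(θ − b)))
logit(0.32) = ln(0.32/0.68) = -0.7538
b = θ − logit/(a) = -1.47 − (-0.7538)/0.9600 = -0.6848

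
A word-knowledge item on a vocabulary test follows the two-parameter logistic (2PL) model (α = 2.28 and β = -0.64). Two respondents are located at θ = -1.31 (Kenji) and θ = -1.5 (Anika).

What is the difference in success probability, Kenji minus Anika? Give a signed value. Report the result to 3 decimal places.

P(θ) = 1 / (1 + exp(−α(θ − β)))
P(Kenji) = 0.1783  [exponent -1.5276]
P(Anika) = 0.1234  [exponent -1.9608]
Difference = 0.1783 − 0.1234 = 0.0550

0.055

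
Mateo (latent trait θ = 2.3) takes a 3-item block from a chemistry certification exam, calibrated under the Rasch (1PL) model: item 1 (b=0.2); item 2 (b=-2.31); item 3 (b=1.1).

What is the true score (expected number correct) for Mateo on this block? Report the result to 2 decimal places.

2.65

P(θ) = 1 / (1 + exp(−(θ − b)))
P_1 = 1/(1+e^{-2.1000}) = 0.8909
P_2 = 1/(1+e^{-4.6100}) = 0.9901
P_3 = 1/(1+e^{-1.2000}) = 0.7685
E[score] = 0.8909 + 0.9901 + 0.7685 = 2.6496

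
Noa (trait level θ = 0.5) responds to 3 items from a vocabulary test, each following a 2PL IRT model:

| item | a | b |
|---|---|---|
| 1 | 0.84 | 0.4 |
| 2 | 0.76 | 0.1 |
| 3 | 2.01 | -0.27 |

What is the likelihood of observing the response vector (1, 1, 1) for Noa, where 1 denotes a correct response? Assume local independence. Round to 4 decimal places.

P(θ) = 1 / (1 + exp(−a(θ − b)))
P_1 = 1/(1+e^{-0.0840}) = 0.5210
P_2 = 1/(1+e^{-0.3040}) = 0.5754
P_3 = 1/(1+e^{-1.5477}) = 0.8246
L = P_1 × P_2 × P_3 = 0.5210 × 0.5754 × 0.8246 = 0.24720

0.2472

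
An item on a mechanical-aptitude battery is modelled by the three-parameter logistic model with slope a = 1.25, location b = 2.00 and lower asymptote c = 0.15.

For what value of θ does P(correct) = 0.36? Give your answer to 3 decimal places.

P(θ) = c + (1 − c) · 1 / (1 + exp(−a(θ − b)))
Remove guessing floor: (0.36 − 0.15)/(1 − 0.15) = 0.2471
logit = ln(0.2471/0.7529) = -1.1144
θ = b + logit/(a) = 2.00 + (-1.1144)/1.2500 = 1.1085

1.109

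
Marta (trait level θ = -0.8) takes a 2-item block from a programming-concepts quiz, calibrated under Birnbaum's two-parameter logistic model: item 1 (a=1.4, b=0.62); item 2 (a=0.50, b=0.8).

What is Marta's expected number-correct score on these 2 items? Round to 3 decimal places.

0.430

P(θ) = 1 / (1 + exp(−a(θ − b)))
P_1 = 1/(1+e^{1.9880}) = 0.1205
P_2 = 1/(1+e^{0.8000}) = 0.3100
E[score] = 0.1205 + 0.3100 = 0.4305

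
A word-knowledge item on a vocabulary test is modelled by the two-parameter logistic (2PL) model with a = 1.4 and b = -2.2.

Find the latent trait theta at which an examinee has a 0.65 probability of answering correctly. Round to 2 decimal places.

-1.76

P(theta) = 1 / (1 + exp(−a(theta − b)))
logit = ln(0.6500/0.3500) = 0.6190
theta = b + logit/(a) = -2.2 + 0.6190/1.4000 = -1.7578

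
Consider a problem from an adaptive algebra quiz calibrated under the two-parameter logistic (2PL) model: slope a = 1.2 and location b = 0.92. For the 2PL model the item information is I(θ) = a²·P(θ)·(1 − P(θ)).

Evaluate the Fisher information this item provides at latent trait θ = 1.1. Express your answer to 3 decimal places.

P = 1/(1+e^{-0.2160}) = 0.5538
P(1−P) = 0.5538 × 0.4462 = 0.2471
I = a² × P(1−P) = 1.2² × 0.2471 = 0.35583

0.356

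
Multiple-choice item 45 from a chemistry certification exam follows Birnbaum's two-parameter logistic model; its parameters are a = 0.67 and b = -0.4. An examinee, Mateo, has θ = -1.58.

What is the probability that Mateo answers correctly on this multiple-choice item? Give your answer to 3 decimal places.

P(θ) = 1 / (1 + exp(−a(θ − b)))
Exponent: 0.67 × (-1.58 − (-0.4)) = -0.7906
1/(1 + e^{0.7906}) = 0.3120

0.312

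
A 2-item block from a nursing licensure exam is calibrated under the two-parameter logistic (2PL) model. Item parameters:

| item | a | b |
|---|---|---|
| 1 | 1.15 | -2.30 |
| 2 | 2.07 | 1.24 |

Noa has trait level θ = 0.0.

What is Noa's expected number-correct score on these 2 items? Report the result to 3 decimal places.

P(θ) = 1 / (1 + exp(−a(θ − b)))
P_1 = 1/(1+e^{-2.6450}) = 0.9337
P_2 = 1/(1+e^{2.5668}) = 0.0713
E[score] = 0.9337 + 0.0713 = 1.0050

1.005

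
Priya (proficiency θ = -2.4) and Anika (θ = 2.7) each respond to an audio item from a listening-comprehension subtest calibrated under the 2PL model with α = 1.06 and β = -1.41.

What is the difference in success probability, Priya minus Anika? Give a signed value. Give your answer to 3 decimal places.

P(θ) = 1 / (1 + exp(−α(θ − β)))
P(Priya) = 0.2593  [exponent -1.0494]
P(Anika) = 0.9873  [exponent 4.3566]
Difference = 0.2593 − 0.9873 = -0.7280

-0.728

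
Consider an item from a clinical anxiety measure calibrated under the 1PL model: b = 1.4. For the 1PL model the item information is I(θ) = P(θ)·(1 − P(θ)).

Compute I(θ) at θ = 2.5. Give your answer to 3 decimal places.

0.187

P = 1/(1+e^{-1.1000}) = 0.7503
P(1−P) = 0.7503 × 0.2497 = 0.1874
I = P(1−P) = 0.18737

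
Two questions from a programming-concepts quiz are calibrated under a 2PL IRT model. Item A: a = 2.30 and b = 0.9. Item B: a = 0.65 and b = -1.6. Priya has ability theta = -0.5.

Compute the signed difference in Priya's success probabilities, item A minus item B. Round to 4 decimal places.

-0.6331

P(theta) = 1 / (1 + exp(−a(theta − b)))
P_A = 0.0384
P_B = 0.6715
P_A − P_B = -0.6331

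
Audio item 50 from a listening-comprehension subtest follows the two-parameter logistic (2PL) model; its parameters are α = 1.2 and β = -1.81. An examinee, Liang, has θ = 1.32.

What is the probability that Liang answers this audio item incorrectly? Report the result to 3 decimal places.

0.023

P(θ) = 1 / (1 + exp(−α(θ − β)))
Exponent: 1.2 × (1.32 − (-1.81)) = 3.7560
1/(1 + e^{-3.7560}) = 0.9772
P(incorrect) = 1 − 0.9772 = 0.0228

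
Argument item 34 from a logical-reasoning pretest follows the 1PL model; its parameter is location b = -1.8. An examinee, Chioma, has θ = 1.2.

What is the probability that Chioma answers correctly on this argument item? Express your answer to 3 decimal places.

P(θ) = 1 / (1 + exp(−(θ − b)))
Exponent: (1.2 − (-1.8)) = 3.0000
1/(1 + e^{-3.0000}) = 0.9526
P = 0.9526

0.953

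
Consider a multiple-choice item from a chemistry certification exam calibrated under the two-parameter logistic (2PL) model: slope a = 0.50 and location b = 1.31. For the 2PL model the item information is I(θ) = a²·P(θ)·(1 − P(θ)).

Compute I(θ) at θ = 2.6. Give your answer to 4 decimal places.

P = 1/(1+e^{-0.6450}) = 0.6559
P(1−P) = 0.6559 × 0.3441 = 0.2257
I = a² × P(1−P) = 0.50² × 0.2257 = 0.05643

0.0564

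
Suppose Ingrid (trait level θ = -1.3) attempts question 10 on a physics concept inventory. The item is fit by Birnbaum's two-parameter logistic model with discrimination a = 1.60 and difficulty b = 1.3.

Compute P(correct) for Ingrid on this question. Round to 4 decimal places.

0.0154

P(θ) = 1 / (1 + exp(−a(θ − b)))
Exponent: 1.60 × (-1.3 − 1.3) = -4.1600
1/(1 + e^{4.1600}) = 0.0154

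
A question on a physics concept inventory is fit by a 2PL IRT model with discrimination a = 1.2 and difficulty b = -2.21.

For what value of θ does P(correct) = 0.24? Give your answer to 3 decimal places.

-3.171

P(θ) = 1 / (1 + exp(−a(θ − b)))
logit = ln(0.2400/0.7600) = -1.1527
θ = b + logit/(a) = -2.21 + (-1.1527)/1.2000 = -3.1706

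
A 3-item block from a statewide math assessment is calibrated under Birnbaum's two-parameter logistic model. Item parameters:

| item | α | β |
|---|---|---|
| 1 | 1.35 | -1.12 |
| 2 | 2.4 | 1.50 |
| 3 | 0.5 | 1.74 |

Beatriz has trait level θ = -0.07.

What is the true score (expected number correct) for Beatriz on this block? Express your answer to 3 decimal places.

P(θ) = 1 / (1 + exp(−α(θ − β)))
P_1 = 1/(1+e^{-1.4175}) = 0.8049
P_2 = 1/(1+e^{3.7680}) = 0.0226
P_3 = 1/(1+e^{0.9050}) = 0.2880
E[score] = 0.8049 + 0.0226 + 0.2880 = 1.1155

1.116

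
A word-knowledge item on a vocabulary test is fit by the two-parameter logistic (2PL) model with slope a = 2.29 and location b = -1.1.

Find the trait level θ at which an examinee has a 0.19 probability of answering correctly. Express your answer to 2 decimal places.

-1.73

P(θ) = 1 / (1 + exp(−a(θ − b)))
logit = ln(0.1900/0.8100) = -1.4500
θ = b + logit/(a) = -1.1 + (-1.4500)/2.2900 = -1.7332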